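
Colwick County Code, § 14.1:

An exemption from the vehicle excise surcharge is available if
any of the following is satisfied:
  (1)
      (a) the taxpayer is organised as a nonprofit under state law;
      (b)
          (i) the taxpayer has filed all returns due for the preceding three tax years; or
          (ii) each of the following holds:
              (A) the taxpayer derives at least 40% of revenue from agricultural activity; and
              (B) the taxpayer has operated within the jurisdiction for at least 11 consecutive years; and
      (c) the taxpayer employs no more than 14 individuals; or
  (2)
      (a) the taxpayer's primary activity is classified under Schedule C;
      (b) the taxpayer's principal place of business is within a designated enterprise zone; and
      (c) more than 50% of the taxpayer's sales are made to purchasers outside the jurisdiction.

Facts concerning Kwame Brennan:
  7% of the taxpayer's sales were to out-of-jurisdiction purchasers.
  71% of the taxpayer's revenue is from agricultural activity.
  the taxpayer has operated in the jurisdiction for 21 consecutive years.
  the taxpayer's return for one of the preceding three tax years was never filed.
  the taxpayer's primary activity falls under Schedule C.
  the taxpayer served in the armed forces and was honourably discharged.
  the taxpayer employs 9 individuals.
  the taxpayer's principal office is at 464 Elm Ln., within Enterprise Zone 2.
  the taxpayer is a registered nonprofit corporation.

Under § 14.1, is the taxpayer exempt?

Yes — exempt.

(a) nonprofit — holds.
(i) returns current — fails.
(A) ≥40% agricultural — holds.
(B) ≥ 11 yrs in jurisdiction — holds.
(ii): T AND T → true.
So (b) is satisfied (F OR T).
(c) ≤ 14 employees — met.
(1): T AND T AND T → true.
(a) Schedule C activity — satisfied.
(b) in enterprise zone — met.
(c) >50% out-of-jur. sales — not satisfied.
So (2) is not satisfied (T AND T AND F).
Overall: T OR F → true.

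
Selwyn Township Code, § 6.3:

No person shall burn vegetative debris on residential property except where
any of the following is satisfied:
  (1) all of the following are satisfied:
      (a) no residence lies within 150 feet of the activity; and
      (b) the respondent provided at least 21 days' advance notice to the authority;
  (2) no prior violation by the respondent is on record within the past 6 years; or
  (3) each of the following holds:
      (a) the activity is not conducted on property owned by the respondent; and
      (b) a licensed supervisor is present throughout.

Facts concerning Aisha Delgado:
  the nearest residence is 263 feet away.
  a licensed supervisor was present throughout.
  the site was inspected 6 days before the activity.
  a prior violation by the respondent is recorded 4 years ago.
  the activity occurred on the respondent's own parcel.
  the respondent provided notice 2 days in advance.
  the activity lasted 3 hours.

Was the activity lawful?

(a) no residence in 150 ft — holds.
(b) ≥21 days' notice — fails.
(1) = T AND F = false.
(2) no prior violation — not met.
(a) not (own property) — not satisfied.
(b) supervisor present — satisfied.
So (3) is not satisfied (F AND T).
So Overall is not satisfied (F OR F OR F).

No — unlawful.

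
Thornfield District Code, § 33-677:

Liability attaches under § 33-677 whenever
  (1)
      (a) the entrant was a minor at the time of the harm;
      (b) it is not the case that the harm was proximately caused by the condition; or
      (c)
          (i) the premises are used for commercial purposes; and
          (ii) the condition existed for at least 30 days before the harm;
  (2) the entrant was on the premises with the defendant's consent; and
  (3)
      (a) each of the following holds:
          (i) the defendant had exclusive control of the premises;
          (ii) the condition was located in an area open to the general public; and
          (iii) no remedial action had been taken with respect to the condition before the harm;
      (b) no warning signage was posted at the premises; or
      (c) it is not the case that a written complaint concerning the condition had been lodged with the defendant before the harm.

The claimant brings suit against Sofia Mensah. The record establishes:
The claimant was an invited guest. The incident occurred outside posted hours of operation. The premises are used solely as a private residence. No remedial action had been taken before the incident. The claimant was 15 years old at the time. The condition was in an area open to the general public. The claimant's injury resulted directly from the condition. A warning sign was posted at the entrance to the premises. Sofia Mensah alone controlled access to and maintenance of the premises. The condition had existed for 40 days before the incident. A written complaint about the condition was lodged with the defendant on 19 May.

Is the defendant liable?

Yes — liable.

(a) entrant a minor — holds.
(b) not (proximate cause) — not met.
(i) commercial use — fails.
(ii) condition ≥30 days old — met.
(c) = F AND T = false.
(1) = T OR F OR F = true.
(2) consent to enter — holds.
(i) exclusive control — met.
(ii) public area — holds.
(iii) no remedial action — holds.
(a): T AND T AND T → true.
(b) no signage posted — not satisfied.
(c) not (complaint lodged) — not satisfied.
(3) = T OR F OR F = true.
Overall: T AND T AND T → true.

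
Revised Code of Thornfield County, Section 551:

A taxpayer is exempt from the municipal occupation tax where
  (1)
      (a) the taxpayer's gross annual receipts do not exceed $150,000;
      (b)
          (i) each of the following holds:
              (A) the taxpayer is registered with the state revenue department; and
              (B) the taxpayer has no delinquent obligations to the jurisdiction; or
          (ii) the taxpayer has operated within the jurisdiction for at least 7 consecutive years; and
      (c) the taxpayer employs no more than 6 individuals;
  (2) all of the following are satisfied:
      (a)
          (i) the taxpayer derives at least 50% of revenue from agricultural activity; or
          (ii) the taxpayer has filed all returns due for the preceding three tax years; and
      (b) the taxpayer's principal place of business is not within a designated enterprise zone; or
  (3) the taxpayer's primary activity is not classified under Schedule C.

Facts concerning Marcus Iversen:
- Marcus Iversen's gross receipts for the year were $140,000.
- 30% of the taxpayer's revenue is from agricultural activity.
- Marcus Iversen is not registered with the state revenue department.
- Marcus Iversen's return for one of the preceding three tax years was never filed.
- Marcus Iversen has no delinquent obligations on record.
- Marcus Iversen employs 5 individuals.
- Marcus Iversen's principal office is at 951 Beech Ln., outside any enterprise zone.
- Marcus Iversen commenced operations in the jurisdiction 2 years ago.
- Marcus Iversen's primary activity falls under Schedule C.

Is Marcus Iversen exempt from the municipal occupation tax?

(a) receipts ≤ $150,000 — met.
(A) state-registered — not satisfied.
(B) no delinquency — met.
(i) = F AND T = false.
(ii) ≥ 7 yrs in jurisdiction — not met.
So (b) is not satisfied (F OR F).
(c) ≤ 6 employees — met.
So (1) is not satisfied (T AND F AND T).
(i) ≥50% agricultural — fails.
(ii) returns current — fails.
(a): F OR F → false.
(b) not (in enterprise zone) — met.
(2): F AND T → false.
(3) not (Schedule C activity) — not satisfied.
Overall: F OR F OR F → false.

No — not exempt.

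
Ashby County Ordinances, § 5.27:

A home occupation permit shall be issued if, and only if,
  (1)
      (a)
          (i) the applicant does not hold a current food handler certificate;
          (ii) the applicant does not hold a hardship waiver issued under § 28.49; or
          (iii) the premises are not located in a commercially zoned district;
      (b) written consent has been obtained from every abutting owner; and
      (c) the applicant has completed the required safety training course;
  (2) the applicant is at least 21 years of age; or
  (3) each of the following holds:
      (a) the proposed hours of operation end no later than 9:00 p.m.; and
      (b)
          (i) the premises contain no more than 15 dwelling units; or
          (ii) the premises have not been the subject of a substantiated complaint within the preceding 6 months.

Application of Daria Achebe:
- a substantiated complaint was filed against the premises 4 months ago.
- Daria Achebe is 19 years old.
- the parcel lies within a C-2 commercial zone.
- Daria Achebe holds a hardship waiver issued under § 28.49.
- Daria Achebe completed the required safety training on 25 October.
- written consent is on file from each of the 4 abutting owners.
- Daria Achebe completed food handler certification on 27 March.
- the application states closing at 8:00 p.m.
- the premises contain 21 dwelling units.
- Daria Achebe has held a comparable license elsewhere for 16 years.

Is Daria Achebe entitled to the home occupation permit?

(i) not (food handler cert.) — not met.
(ii) not (hardship waiver) — fails.
(iii) not (commercially zoned) — not satisfied.
So (a) is not satisfied (F OR F OR F).
(b) all abutters consent — met.
(c) safety training — holds.
So (1) is not satisfied (F AND T AND T).
(2) age ≥ 21 — not satisfied.
(a) closes by 9 p.m. — holds.
(i) ≤ 15 units — not met.
(ii) no complaint in 6 mo. — not satisfied.
(b): F OR F → false.
(3): T AND F → false.
Overall: F OR F OR F → false.

No — denied.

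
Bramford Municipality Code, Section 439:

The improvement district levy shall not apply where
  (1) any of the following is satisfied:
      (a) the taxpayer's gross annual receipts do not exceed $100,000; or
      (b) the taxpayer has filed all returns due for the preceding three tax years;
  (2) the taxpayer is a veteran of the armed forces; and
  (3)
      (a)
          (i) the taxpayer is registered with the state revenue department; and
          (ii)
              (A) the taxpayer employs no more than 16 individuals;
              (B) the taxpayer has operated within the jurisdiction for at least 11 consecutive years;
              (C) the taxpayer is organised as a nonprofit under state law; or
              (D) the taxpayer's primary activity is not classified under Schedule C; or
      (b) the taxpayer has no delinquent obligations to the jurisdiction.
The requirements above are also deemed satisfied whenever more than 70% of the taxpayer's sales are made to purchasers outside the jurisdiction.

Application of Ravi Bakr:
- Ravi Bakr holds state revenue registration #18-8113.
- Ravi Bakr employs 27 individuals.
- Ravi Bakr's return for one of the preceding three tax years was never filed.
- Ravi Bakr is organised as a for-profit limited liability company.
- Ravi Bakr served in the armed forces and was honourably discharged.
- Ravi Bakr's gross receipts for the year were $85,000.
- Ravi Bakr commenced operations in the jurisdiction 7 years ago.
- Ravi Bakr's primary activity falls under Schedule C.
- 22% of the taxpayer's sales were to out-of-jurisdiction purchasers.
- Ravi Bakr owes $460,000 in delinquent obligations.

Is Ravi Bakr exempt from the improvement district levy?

No — not exempt.

(a) receipts ≤ $100,000 — met.
(b) returns current — not satisfied.
(1) = T OR F = true.
(2) veteran — holds.
(i) state-registered — holds.
(A) ≤ 16 employees — not met.
(B) ≥ 11 yrs in jurisdiction — not satisfied.
(C) nonprofit — fails.
(D) not (Schedule C activity) — fails.
(ii) = F OR F OR F OR F = false.
(a) = T AND F = false.
(b) no delinquency — not satisfied.
(3) = F OR F = false.
Overall = T AND T AND F = false.
Exception (>70% out-of-jur. sales) — not satisfied.
Result: main false OR exception false → false.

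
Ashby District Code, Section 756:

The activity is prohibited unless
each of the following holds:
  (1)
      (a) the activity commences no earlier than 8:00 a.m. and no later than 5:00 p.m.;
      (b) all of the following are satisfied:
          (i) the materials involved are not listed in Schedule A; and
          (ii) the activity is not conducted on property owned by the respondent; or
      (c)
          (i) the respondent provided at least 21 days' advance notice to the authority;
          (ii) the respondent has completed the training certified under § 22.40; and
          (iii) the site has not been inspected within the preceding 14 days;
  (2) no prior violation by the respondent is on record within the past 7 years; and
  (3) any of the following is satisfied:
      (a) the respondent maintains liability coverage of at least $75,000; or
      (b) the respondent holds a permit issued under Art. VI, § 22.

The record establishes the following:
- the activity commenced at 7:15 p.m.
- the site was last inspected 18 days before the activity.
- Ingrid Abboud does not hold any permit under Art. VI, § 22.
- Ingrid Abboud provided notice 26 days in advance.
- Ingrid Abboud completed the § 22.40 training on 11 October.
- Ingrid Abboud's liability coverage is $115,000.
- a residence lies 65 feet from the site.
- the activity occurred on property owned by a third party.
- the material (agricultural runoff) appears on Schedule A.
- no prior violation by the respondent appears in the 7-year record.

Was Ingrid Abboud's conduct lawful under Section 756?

(a) start within hours — not satisfied.
(i) not (Schedule A material) — fails.
(ii) not (own property) — met.
(b): F AND T → false.
(i) ≥21 days' notice — holds.
(ii) training certified — holds.
(iii) not (site inspected) — satisfied.
So (c) is satisfied (T AND T AND T).
(1): F OR F OR T → true.
(2) no prior violation — satisfied.
(a) coverage ≥ $75,000 — satisfied.
(b) holds permit — fails.
So (3) is satisfied (T OR F).
So Overall is satisfied (T AND T AND T).

Yes — lawful.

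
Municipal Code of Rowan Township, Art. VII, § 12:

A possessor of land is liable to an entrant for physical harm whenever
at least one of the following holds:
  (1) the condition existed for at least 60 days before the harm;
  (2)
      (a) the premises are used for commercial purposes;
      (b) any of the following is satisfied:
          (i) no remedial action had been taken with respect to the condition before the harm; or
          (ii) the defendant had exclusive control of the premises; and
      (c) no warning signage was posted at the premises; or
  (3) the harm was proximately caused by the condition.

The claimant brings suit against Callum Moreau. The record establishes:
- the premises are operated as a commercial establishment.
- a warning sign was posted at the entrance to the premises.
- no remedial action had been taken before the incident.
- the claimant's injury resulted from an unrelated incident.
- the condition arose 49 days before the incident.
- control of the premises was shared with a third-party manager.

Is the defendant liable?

(1) condition ≥60 days old — not satisfied.
(a) commercial use — met.
(i) no remedial action — holds.
(ii) exclusive control — not satisfied.
(b) = T OR F = true.
(c) no signage posted — fails.
So (2) is not satisfied (T AND T AND F).
(3) proximate cause — not met.
Overall = F OR F OR F = false.

No — not liable.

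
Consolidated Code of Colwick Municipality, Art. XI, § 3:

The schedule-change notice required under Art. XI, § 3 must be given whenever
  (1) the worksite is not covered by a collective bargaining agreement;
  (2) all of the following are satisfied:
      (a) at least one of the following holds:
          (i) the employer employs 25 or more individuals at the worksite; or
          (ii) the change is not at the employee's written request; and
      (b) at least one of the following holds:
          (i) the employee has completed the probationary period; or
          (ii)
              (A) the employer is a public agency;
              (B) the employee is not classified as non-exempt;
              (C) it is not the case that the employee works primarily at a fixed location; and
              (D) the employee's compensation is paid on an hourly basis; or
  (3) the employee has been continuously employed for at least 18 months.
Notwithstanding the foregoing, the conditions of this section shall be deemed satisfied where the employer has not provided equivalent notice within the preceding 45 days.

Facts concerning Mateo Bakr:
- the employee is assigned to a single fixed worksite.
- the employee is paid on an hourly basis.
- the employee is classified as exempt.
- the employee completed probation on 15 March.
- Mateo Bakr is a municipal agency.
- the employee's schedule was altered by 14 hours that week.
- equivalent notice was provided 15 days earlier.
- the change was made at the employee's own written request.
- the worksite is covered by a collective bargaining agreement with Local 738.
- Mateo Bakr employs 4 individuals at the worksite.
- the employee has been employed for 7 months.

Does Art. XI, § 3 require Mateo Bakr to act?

(1) no CBA — not met.
(i) ≥ 25 at site — not satisfied.
(ii) not employee-requested — fails.
(a): F OR F → false.
(i) past probation — holds.
(A) public agency — met.
(B) not (non-exempt) — holds.
(C) not (fixed location) — fails.
(D) hourly-paid — met.
(ii) = T AND T AND F AND T = false.
So (b) is satisfied (T OR F).
So (2) is not satisfied (F AND T).
(3) tenure ≥ 18 mo. — not satisfied.
So Overall is not satisfied (F OR F OR F).
Exception (no recent notice) — not satisfied.
Result: main false OR exception false → false.

No — not required.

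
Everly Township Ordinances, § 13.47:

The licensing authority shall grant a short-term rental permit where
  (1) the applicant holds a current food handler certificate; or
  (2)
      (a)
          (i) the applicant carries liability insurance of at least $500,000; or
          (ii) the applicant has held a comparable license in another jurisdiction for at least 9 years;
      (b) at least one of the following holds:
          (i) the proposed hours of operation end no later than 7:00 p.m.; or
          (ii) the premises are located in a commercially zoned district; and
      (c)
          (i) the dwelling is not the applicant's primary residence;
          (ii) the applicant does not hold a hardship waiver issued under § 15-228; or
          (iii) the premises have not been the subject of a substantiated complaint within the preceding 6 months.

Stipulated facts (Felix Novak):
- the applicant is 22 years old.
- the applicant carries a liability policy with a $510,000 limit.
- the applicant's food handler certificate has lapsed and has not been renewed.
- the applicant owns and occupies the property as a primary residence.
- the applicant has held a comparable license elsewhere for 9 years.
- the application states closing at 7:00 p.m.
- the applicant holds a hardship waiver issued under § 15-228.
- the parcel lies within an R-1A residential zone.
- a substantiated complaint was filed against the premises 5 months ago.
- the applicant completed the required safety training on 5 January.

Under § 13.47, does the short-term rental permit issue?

(1) food handler cert. — fails.
(i) insurance ≥ $500,000 — met.
(ii) prior license ≥ 9 yr — met.
So (a) is satisfied (T OR T).
(i) closes by 7 p.m. — holds.
(ii) commercially zoned — not satisfied.
(b) = T OR F = true.
(i) not (primary residence) — not met.
(ii) not (hardship waiver) — not met.
(iii) no complaint in 6 mo. — not satisfied.
So (c) is not satisfied (F OR F OR F).
(2): T AND T AND F → false.
Overall: F OR F → false.

No — denied.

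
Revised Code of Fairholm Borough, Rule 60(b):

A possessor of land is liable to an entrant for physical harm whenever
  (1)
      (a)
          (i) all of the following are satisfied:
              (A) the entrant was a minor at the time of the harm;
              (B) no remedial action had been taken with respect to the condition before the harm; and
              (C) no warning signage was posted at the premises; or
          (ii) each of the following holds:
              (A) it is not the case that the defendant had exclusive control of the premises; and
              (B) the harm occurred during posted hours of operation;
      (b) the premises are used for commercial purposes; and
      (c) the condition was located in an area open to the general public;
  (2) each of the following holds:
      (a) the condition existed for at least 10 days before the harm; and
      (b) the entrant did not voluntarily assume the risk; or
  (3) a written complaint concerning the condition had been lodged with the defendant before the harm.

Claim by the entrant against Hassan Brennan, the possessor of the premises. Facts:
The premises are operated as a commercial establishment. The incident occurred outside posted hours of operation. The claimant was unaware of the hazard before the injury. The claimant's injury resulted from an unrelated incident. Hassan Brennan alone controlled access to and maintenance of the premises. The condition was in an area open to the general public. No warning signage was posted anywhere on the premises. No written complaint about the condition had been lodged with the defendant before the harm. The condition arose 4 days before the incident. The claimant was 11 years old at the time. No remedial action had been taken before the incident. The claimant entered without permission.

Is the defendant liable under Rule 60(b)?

(A) entrant a minor — satisfied.
(B) no remedial action — met.
(C) no signage posted — holds.
(i): T AND T AND T → true.
(A) not (exclusive control) — not satisfied.
(B) during posted hours — fails.
So (ii) is not satisfied (F AND F).
So (a) is satisfied (T OR F).
(b) commercial use — met.
(c) public area — met.
So (1) is satisfied (T AND T AND T).
(a) condition ≥10 days old — fails.
(b) no assumed risk — holds.
So (2) is not satisfied (F AND T).
(3) complaint lodged — not met.
Overall = T OR F OR F = true.

Yes — liable.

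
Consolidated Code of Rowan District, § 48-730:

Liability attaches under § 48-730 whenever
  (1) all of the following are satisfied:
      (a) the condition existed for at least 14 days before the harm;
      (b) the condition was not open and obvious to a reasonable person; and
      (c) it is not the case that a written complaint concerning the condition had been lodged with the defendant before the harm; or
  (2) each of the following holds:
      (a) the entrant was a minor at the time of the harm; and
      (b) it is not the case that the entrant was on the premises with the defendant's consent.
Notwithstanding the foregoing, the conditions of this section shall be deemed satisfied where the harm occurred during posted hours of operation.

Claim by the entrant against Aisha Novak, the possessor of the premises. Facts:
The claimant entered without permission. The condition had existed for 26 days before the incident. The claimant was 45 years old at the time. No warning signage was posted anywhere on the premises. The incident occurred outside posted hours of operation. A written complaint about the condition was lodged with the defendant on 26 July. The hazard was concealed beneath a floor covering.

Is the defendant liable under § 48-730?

No — not liable.

(a) condition ≥14 days old — satisfied.
(b) not open/obvious — satisfied.
(c) not (complaint lodged) — not satisfied.
So (1) is not satisfied (T AND T AND F).
(a) entrant a minor — not met.
(b) not (consent to enter) — satisfied.
(2): F AND T → false.
Overall: F OR F → false.
Exception (during posted hours) — not satisfied.
Result: main false OR exception false → false.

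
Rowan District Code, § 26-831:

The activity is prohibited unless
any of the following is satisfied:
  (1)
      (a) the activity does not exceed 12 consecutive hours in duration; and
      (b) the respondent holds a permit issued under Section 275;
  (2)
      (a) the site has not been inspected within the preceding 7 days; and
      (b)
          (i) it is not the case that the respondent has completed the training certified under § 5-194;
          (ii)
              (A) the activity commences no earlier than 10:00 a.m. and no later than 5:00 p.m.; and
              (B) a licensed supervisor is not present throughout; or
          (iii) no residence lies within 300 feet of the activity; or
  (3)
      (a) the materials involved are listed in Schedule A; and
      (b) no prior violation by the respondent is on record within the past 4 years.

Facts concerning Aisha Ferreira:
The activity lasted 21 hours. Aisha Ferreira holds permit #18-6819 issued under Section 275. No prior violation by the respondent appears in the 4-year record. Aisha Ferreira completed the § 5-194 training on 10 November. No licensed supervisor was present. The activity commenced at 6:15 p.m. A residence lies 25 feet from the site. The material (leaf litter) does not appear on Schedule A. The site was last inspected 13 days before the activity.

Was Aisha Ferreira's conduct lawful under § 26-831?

No — unlawful.

(a) ≤ 12 hrs duration — not met.
(b) holds permit — satisfied.
(1) = F AND T = false.
(a) not (site inspected) — met.
(i) not (training certified) — not met.
(A) start within hours — not satisfied.
(B) not (supervisor present) — met.
(ii): F AND T → false.
(iii) no residence in 300 ft — not met.
(b) = F OR F OR F = false.
(2): T AND F → false.
(a) Schedule A material — not satisfied.
(b) no prior violation — satisfied.
(3): F AND T → false.
Overall: F OR F OR F → false.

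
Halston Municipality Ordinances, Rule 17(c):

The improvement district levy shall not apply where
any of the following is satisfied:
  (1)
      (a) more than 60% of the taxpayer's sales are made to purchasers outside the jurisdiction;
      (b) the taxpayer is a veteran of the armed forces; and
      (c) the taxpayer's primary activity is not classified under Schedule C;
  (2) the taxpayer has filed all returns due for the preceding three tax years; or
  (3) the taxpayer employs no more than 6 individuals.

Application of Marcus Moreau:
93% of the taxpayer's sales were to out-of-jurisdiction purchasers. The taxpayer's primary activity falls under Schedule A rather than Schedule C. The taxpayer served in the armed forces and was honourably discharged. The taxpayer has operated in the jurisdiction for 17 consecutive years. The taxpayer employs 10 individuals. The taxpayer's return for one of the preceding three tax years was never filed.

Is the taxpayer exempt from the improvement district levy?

(a) >60% out-of-jur. sales — met.
(b) veteran — satisfied.
(c) not (Schedule C activity) — holds.
So (1) is satisfied (T AND T AND T).
(2) returns current — not satisfied.
(3) ≤ 6 employees — fails.
Overall: T OR F OR F → true.

Yes — exempt.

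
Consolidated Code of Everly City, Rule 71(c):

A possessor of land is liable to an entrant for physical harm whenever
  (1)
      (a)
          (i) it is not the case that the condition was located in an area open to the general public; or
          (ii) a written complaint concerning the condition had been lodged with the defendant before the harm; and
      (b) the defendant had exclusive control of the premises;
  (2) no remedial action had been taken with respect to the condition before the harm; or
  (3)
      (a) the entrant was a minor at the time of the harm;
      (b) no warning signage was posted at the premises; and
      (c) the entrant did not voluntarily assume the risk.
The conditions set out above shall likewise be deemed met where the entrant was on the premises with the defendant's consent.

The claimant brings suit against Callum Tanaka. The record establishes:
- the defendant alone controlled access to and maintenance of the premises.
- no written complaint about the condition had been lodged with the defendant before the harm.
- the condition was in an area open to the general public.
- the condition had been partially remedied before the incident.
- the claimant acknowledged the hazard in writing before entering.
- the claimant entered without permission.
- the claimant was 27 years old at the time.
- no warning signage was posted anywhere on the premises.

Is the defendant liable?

No — not liable.

(i) not (public area) — not satisfied.
(ii) complaint lodged — not met.
So (a) is not satisfied (F OR F).
(b) exclusive control — satisfied.
(1): F AND T → false.
(2) no remedial action — not met.
(a) entrant a minor — fails.
(b) no signage posted — satisfied.
(c) no assumed risk — not satisfied.
(3) = F AND T AND F = false.
Overall: F OR F OR F → false.
Exception (consent to enter) — not satisfied.
Result: main false OR exception false → false.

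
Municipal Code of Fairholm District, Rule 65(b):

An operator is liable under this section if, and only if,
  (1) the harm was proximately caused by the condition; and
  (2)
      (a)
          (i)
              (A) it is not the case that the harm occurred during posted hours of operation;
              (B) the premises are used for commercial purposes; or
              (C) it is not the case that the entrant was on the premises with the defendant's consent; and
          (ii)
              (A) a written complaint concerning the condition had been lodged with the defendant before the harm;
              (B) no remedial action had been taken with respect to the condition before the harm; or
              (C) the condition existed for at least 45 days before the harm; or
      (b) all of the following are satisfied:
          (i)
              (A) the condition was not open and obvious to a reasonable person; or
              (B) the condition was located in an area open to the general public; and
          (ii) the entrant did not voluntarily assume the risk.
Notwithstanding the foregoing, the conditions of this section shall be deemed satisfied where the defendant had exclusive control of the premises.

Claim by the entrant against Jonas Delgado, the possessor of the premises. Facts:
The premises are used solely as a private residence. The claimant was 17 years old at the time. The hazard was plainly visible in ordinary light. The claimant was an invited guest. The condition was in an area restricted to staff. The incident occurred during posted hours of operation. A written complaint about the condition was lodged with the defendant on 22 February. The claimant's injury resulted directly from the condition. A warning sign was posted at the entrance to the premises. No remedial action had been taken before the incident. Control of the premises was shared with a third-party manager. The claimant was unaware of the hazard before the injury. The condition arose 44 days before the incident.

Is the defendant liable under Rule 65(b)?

(1) proximate cause — satisfied.
(A) not (during posted hours) — not satisfied.
(B) commercial use — fails.
(C) not (consent to enter) — not satisfied.
(i): F OR F OR F → false.
(A) complaint lodged — satisfied.
(B) no remedial action — holds.
(C) condition ≥45 days old — not met.
So (ii) is satisfied (T OR T OR F).
(a): F AND T → false.
(A) not open/obvious — not satisfied.
(B) public area — fails.
So (i) is not satisfied (F OR F).
(ii) no assumed risk — satisfied.
(b) = F AND T = false.
(2) = F OR F = false.
So Overall is not satisfied (T AND F).
Exception (exclusive control) — not satisfied.
Result: main false OR exception false → false.

No — not liable.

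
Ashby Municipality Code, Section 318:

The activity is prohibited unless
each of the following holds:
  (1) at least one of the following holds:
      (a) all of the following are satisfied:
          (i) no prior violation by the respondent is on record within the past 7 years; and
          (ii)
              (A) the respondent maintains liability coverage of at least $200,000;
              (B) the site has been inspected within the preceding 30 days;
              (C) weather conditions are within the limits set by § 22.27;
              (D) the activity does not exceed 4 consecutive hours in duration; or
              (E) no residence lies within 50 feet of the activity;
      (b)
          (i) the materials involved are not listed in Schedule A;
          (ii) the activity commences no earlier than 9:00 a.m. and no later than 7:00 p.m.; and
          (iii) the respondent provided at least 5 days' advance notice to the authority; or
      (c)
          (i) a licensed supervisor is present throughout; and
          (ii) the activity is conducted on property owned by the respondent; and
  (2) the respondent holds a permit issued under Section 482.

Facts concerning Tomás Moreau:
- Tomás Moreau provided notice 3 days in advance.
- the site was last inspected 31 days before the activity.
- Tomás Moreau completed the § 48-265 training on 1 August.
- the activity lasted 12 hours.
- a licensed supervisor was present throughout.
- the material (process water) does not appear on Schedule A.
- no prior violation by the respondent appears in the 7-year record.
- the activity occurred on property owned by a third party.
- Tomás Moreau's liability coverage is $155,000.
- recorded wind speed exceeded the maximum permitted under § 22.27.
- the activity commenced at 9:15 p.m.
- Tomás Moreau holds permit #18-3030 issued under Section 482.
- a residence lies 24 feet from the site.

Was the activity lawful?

(i) no prior violation — satisfied.
(A) coverage ≥ $200,000 — not met.
(B) site inspected — not met.
(C) weather ok — fails.
(D) ≤ 4 hrs duration — not met.
(E) no residence in 50 ft — fails.
So (ii) is not satisfied (F OR F OR F OR F OR F).
So (a) is not satisfied (T AND F).
(i) not (Schedule A material) — holds.
(ii) start within hours — not satisfied.
(iii) ≥5 days' notice — not satisfied.
(b): T AND F AND F → false.
(i) supervisor present — holds.
(ii) own property — not met.
(c): T AND F → false.
(1): F OR F OR F → false.
(2) holds permit — satisfied.
So Overall is not satisfied (F AND T).

No — unlawful.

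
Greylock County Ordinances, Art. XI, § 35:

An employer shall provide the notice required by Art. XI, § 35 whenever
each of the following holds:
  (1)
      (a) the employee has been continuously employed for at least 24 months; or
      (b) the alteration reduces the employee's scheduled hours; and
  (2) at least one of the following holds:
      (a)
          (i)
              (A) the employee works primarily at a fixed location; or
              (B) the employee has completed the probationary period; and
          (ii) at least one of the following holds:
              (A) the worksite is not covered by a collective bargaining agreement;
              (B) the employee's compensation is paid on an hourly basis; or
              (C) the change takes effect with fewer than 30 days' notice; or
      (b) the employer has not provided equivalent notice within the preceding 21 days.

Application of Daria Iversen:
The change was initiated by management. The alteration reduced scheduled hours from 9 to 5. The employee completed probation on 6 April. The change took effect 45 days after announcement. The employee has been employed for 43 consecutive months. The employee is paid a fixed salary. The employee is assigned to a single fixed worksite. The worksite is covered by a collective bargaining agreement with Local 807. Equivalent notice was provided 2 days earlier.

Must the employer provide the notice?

No — not required.

(a) tenure ≥ 24 mo. — holds.
(b) hours reduced — holds.
(1): T OR T → true.
(A) fixed location — met.
(B) past probation — holds.
So (i) is satisfied (T OR T).
(A) no CBA — fails.
(B) hourly-paid — not satisfied.
(C) < 30 days' notice — not met.
So (ii) is not satisfied (F OR F OR F).
(a): T AND F → false.
(b) no recent notice — fails.
(2): F OR F → false.
So Overall is not satisfied (T AND F).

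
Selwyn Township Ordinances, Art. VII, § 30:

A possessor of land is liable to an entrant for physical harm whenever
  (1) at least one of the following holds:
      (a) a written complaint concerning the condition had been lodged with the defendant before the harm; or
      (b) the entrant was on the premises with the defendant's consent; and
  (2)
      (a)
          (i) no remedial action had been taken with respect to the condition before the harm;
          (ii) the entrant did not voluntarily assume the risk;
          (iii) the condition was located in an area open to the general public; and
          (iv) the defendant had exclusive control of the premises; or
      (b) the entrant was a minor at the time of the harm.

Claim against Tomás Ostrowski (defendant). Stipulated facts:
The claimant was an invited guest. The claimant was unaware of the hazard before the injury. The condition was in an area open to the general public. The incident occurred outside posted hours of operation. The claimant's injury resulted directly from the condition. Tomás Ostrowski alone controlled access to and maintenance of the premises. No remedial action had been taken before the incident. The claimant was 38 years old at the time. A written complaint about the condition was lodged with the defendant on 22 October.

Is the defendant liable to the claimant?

(a) complaint lodged — met.
(b) consent to enter — met.
(1): T OR T → true.
(i) no remedial action — met.
(ii) no assumed risk — met.
(iii) public area — holds.
(iv) exclusive control — satisfied.
(a): T AND T AND T AND T → true.
(b) entrant a minor — not met.
(2): T OR F → true.
Overall = T AND T = true.

Yes — liable.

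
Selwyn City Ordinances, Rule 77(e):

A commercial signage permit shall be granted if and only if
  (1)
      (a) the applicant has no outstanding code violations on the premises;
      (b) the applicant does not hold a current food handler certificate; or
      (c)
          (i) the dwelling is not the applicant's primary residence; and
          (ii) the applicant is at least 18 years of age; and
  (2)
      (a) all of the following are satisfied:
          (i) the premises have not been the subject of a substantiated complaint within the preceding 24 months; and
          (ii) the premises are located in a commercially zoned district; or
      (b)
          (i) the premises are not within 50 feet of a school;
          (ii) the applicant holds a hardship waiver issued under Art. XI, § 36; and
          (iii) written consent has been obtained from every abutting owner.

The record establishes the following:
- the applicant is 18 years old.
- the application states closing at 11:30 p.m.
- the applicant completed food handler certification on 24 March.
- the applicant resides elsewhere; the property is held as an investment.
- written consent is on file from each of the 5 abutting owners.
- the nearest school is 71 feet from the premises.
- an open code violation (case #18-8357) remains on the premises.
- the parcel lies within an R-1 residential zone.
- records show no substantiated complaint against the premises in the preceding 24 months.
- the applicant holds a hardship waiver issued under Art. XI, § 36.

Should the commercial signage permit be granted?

(a) no code violations — not met.
(b) not (food handler cert.) — fails.
(i) not (primary residence) — met.
(ii) age ≥ 18 — satisfied.
(c): T AND T → true.
(1): F OR F OR T → true.
(i) no complaint in 24 mo. — satisfied.
(ii) commercially zoned — fails.
(a): T AND F → false.
(i) ≥50 ft from school — met.
(ii) hardship waiver — holds.
(iii) all abutters consent — met.
(b): T AND T AND T → true.
(2) = F OR T = true.
Overall = T AND T = true.

Yes — granted.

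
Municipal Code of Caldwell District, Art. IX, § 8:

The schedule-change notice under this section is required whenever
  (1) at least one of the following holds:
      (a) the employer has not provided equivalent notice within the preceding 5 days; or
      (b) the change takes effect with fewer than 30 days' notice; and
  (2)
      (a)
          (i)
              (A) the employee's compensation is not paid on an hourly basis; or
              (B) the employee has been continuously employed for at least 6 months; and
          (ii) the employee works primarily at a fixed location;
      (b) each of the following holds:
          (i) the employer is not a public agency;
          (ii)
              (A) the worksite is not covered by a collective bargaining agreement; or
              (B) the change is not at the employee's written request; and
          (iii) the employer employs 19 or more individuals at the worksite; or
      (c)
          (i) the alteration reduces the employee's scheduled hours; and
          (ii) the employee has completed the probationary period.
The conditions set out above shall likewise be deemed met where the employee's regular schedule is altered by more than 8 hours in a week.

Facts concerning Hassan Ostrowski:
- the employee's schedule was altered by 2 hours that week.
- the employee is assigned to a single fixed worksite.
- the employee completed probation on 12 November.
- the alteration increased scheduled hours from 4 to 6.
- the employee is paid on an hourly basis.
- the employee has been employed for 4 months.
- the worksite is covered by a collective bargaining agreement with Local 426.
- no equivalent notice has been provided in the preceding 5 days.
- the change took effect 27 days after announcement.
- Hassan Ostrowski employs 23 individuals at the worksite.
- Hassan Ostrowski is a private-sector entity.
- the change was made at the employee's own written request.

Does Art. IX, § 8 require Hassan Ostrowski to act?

No — not required.

(a) no recent notice — satisfied.
(b) < 30 days' notice — holds.
So (1) is satisfied (T OR T).
(A) not (hourly-paid) — not satisfied.
(B) tenure ≥ 6 mo. — not met.
(i) = F OR F = false.
(ii) fixed location — holds.
So (a) is not satisfied (F AND T).
(i) not (public agency) — met.
(A) no CBA — not satisfied.
(B) not employee-requested — not satisfied.
(ii) = F OR F = false.
(iii) ≥ 19 at site — holds.
So (b) is not satisfied (T AND F AND T).
(i) hours reduced — fails.
(ii) past probation — met.
(c) = F AND T = false.
(2) = F OR F OR F = false.
So Overall is not satisfied (T AND F).
Exception (schedule shift > 8h) — not satisfied.
Result: main false OR exception false → false.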